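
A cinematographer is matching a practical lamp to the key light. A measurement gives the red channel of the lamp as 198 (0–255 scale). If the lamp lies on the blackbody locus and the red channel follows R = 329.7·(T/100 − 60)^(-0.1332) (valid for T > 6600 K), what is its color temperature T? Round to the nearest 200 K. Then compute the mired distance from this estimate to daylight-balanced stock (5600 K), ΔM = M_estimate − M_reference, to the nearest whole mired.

(t − 60)^(-0.1332) = 198/329.7 = 0.60055.
t − 60 = 0.60055^(1/-0.1332) = 0.60055^(-7.508) = 45.980, so t = 105.980.
T = 100·t = 10598 K → 10600 K to the nearest 200 K.
M_estimate = 10⁶/10600 = 94.34; M_reference = 10⁶/5600 = 178.57.
ΔM = 94.34 − 178.57 = -84.23 → -84 mireds.

-84 mireds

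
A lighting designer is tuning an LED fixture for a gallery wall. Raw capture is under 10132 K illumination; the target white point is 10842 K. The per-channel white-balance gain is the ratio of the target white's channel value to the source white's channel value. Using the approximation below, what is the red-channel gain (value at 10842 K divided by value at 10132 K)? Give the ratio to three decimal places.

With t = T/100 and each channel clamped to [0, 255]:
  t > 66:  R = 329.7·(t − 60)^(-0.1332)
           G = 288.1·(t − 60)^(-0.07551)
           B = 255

0.979

At 10132 K (t = 101.32):
  R = 329.7·(101.32 − 60)^(-0.1332) = 329.7·41.32^(-0.1332) = 329.7·0.60915 = 200.838.
At 10842 K (t = 108.42):
  R = 329.7·(108.42 − 60)^(-0.1332) = 329.7·48.42^(-0.1332) = 329.7·0.59642 = 196.641.
Gain = 196.641 / 200.838 = 0.9791 → 0.979.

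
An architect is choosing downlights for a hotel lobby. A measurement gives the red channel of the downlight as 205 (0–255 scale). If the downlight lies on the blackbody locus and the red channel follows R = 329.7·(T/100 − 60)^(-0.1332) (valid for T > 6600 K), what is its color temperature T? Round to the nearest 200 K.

9600 K

(t − 60)^(-0.1332) = 205/329.7 = 0.62178.
t − 60 = 0.62178^(1/-0.1332) = 0.62178^(-7.508) = 35.423, so t = 95.423.
T = 100·t = 9542 K → 9600 K to the nearest 200 K.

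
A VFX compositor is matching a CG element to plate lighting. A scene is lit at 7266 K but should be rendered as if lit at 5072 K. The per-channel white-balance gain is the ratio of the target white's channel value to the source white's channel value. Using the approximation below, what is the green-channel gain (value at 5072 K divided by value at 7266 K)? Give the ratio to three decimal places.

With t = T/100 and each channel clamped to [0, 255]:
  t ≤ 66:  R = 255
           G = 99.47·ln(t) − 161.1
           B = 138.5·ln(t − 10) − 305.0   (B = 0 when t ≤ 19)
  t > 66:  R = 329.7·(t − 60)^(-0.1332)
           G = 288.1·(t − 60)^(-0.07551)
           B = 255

0.965

At 7266 K (t = 72.66):
  G = 288.1·(72.66 − 60)^(-0.07551) = 288.1·12.66^(-0.07551) = 288.1·0.82557 = 237.847.
At 5072 K (t = 50.72):
  G = 99.47·ln 50.72 − 161.1 = 99.47·3.9263 − 161.1 = 229.451.
Gain = 229.451 / 237.847 = 0.9647 → 0.965.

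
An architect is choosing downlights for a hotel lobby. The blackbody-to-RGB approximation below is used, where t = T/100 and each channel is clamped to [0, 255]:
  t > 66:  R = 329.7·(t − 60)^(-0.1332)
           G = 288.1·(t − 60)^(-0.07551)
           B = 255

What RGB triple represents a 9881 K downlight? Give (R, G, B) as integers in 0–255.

t = 9881/100 = 98.81; the t > 66 branch applies.
R = 329.7·(98.81 − 60)^(-0.1332) = 329.7·38.81^(-0.1332) = 329.7·0.61426 = 202.522.
G = 288.1·(98.81 − 60)^(-0.07551) = 288.1·38.81^(-0.07551) = 288.1·0.75861 = 218.556.
B = 255 by definition for t > 66.
Rounded: (203, 219, 255).

(203, 219, 255)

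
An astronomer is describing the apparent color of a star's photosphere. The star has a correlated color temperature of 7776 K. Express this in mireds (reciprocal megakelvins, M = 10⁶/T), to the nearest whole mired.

M = 10⁶ / 7776 = 128.601 → 129 mireds.

129 mireds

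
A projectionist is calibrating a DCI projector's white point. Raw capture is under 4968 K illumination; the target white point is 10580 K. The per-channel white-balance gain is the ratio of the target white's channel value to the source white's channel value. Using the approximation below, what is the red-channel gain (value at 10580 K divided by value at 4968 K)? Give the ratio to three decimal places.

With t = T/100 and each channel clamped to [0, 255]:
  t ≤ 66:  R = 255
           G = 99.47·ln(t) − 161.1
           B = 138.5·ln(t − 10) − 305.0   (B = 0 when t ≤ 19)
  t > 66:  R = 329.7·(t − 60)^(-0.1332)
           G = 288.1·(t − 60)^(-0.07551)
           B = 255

0.777

At 4968 K (t = 49.68):
  R = 255 by definition for t ≤ 66.
At 10580 K (t = 105.8):
  R = 329.7·(105.8 − 60)^(-0.1332) = 329.7·45.8^(-0.1332) = 329.7·0.60086 = 198.103.
Gain = 198.103 / 255.000 = 0.7769 → 0.777.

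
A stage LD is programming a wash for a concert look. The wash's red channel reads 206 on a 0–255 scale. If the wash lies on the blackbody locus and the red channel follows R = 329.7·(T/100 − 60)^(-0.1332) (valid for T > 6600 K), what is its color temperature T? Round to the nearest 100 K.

(t − 60)^(-0.1332) = 206/329.7 = 0.62481.
t − 60 = 0.62481^(1/-0.1332) = 0.62481^(-7.508) = 34.152, so t = 94.152.
T = 100·t = 9415 K → 9400 K to the nearest 100 K.

9400 K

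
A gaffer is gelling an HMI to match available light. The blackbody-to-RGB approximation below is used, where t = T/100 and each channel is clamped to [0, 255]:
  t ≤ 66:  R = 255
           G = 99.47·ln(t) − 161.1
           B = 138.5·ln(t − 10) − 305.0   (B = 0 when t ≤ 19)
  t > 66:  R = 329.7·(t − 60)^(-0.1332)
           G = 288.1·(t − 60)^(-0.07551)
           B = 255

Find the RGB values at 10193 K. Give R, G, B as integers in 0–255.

t = 10193/100 = 101.93; the t > 66 branch applies.
R = 329.7·(101.93 − 60)^(-0.1332) = 329.7·41.93^(-0.1332) = 329.7·0.60797 = 200.447.
G = 288.1·(101.93 − 60)^(-0.07551) = 288.1·41.93^(-0.07551) = 288.1·0.75419 = 217.283.
B = 255 by definition for t > 66.
Rounded: (200, 217, 255).

R=200, G=217, B=255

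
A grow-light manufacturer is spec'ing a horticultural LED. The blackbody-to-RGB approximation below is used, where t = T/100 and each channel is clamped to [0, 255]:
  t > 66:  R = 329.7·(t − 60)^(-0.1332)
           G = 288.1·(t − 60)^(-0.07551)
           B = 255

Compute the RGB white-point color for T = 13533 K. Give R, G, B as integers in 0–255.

R=185, G=208, B=255

t = 13533/100 = 135.33; the t > 66 branch applies.
R = 329.7·(135.33 − 60)^(-0.1332) = 329.7·75.33^(-0.1332) = 329.7·0.56233 = 185.399.
G = 288.1·(135.33 − 60)^(-0.07551) = 288.1·75.33^(-0.07551) = 288.1·0.72156 = 207.880.
B = 255 by definition for t > 66.
Rounded: (185, 208, 255).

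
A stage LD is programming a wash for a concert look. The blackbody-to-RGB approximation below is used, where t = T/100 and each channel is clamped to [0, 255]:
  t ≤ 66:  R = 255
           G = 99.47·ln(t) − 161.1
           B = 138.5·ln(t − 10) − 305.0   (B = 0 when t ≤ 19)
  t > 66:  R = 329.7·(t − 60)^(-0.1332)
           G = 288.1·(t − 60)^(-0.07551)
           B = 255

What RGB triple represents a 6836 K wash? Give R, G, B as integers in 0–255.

t = 6836/100 = 68.36; the t > 66 branch applies.
R = 329.7·(68.36 − 60)^(-0.1332) = 329.7·8.36^(-0.1332) = 329.7·0.75364 = 248.474.
G = 288.1·(68.36 − 60)^(-0.07551) = 288.1·8.36^(-0.07551) = 288.1·0.85185 = 245.419.
B = 255 by definition for t > 66.
Rounded: (248, 245, 255).

R=248, G=245, B=255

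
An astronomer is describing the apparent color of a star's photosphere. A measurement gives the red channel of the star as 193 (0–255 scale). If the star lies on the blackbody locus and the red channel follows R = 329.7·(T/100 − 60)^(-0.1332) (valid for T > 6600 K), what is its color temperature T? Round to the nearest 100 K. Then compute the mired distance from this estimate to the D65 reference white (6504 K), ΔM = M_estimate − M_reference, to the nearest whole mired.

(t − 60)^(-0.1332) = 193/329.7 = 0.58538.
t − 60 = 0.58538^(1/-0.1332) = 0.58538^(-7.508) = 55.713, so t = 115.713.
T = 100·t = 11571 K → 11600 K to the nearest 100 K.
M_estimate = 10⁶/11600 = 86.21; M_reference = 10⁶/6504 = 153.75.
ΔM = 86.21 − 153.75 = -67.54 → -68 mireds.

-68 mireds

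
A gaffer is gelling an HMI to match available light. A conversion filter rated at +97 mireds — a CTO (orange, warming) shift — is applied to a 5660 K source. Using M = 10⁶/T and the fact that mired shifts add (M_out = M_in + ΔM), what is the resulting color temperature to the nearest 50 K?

3650 K

M_in = 10⁶/5660 = 176.68 mireds.
M_out = 176.68 + (+97) = 273.68 mireds.
T_out = 10⁶/273.68 = 3653.9 K → 3650 K.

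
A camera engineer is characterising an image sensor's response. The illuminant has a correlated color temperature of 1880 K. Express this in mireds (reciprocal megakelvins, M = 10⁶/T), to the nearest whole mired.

M = 10⁶ / 1880 = 531.915 → 532 mireds.

532 mireds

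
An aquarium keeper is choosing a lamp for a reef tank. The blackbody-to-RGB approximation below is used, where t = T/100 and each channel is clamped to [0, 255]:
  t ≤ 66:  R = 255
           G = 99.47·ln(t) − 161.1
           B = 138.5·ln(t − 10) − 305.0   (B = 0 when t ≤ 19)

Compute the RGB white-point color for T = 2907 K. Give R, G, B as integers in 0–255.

t = 2907/100 = 29.07; the t ≤ 66 branch applies.
R = 255 by definition for t ≤ 66.
G = 99.47·ln 29.07 − 161.1 = 99.47·3.3697 − 161.1 = 174.085.
B = 138.5·ln(29.07 − 10) − 305.0 = 138.5·ln 19.07 − 305.0 = 138.5·2.9481 − 305.0 = 103.314.
Rounded: (255, 174, 103).

R=255, G=174, B=103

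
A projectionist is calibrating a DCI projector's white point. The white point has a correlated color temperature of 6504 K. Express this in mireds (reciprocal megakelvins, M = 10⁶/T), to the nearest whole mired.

154 mireds

M = 10⁶ / 6504 = 153.752 → 154 mireds.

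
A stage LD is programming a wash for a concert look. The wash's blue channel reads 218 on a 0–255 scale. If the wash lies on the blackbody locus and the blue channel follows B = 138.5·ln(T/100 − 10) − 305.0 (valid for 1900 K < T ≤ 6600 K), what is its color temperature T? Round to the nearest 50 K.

5350 K

ln(t − 10) = (218 + 305.0) / 138.5 = 3.7762.
t − 10 = e^3.7762 = 43.649, so t = 53.649.
T = 100·t = 5365 K → 5350 K to the nearest 50 K.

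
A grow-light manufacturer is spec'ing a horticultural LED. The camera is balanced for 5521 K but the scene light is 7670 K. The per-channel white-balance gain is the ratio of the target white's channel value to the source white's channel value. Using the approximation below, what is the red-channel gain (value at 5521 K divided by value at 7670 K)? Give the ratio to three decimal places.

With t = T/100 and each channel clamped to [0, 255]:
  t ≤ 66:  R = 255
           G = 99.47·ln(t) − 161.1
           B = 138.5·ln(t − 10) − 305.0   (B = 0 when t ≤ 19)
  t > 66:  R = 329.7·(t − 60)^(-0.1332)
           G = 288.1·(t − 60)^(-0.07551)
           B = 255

1.125

At 7670 K (t = 76.7):
  R = 329.7·(76.7 − 60)^(-0.1332) = 329.7·16.7^(-0.1332) = 329.7·0.68728 = 226.596.
At 5521 K (t = 55.21):
  R = 255 by definition for t ≤ 66.
Gain = 255.000 / 226.596 = 1.1253 → 1.125.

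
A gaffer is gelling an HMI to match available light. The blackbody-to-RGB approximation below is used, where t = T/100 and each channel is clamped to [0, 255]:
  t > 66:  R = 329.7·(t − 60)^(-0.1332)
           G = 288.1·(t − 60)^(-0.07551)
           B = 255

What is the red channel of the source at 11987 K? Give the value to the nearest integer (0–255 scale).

t = 11987/100 = 119.87; the t > 66 branch applies.
R = 329.7·(119.87 − 60)^(-0.1332) = 329.7·59.87^(-0.1332) = 329.7·0.57980 = 191.159.
Rounded: 191.

191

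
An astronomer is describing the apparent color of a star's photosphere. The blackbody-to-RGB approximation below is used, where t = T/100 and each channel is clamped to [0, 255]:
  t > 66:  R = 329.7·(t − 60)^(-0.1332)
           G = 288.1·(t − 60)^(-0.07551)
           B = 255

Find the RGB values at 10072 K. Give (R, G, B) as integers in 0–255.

t = 10072/100 = 100.72; the t > 66 branch applies.
R = 329.7·(100.72 − 60)^(-0.1332) = 329.7·40.72^(-0.1332) = 329.7·0.61034 = 201.230.
G = 288.1·(100.72 − 60)^(-0.07551) = 288.1·40.72^(-0.07551) = 288.1·0.75586 = 217.764.
B = 255 by definition for t > 66.
Rounded: (201, 218, 255).

(201, 218, 255)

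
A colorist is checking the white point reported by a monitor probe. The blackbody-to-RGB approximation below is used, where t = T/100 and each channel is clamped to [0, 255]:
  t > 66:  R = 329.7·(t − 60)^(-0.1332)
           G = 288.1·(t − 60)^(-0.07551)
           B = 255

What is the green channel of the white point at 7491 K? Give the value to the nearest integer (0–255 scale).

t = 7491/100 = 74.91; the t > 66 branch applies.
G = 288.1·(74.91 − 60)^(-0.07551) = 288.1·14.91^(-0.07551) = 288.1·0.81544 = 234.928.
Rounded: 235.

235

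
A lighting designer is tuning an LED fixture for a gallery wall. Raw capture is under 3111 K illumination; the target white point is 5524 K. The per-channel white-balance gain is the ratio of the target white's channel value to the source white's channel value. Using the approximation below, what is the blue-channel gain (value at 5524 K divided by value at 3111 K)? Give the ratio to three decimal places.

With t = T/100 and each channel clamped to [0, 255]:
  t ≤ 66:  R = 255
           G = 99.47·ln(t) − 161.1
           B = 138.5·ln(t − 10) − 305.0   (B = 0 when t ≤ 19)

1.899

At 3111 K (t = 31.11):
  B = 138.5·ln(31.11 − 10) − 305.0 = 138.5·ln 21.11 − 305.0 = 138.5·3.0497 − 305.0 = 117.390.
At 5524 K (t = 55.24):
  B = 138.5·ln(55.24 − 10) − 305.0 = 138.5·ln 45.24 − 305.0 = 138.5·3.8120 − 305.0 = 222.959.
Gain = 222.959 / 117.390 = 1.8993 → 1.899.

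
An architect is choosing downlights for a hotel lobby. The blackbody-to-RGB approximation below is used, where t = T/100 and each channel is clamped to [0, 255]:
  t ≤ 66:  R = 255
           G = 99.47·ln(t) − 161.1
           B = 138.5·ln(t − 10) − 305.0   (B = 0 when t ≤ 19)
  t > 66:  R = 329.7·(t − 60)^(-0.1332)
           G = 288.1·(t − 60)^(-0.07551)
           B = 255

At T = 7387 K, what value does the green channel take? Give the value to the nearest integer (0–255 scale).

t = 7387/100 = 73.87; the t > 66 branch applies.
G = 288.1·(73.87 − 60)^(-0.07551) = 288.1·13.87^(-0.07551) = 288.1·0.81990 = 236.214.
Rounded: 236.

236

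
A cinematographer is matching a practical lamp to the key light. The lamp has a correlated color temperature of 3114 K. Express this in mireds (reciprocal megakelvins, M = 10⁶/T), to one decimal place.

M = 10⁶ / 3114 = 321.130 → 321.1 mireds.

321.1 mireds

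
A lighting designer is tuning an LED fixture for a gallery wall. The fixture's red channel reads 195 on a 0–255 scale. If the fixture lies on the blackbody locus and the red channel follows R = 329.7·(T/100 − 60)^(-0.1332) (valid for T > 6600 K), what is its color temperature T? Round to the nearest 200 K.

11200 K

(t − 60)^(-0.1332) = 195/329.7 = 0.59145.
t − 60 = 0.59145^(1/-0.1332) = 0.59145^(-7.508) = 51.564, so t = 111.564.
T = 100·t = 11156 K → 11200 K to the nearest 200 K.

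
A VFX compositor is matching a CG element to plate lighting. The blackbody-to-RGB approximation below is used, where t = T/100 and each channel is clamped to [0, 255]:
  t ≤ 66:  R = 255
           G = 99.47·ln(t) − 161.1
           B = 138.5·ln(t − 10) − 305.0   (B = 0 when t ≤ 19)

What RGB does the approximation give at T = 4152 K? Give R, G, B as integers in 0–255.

R=255, G=210, B=173

t = 4152/100 = 41.52; the t ≤ 66 branch applies.
R = 255 by definition for t ≤ 66.
G = 99.47·ln 41.52 − 161.1 = 99.47·3.7262 − 161.1 = 209.543.
B = 138.5·ln(41.52 − 10) − 305.0 = 138.5·ln 31.52 − 305.0 = 138.5·3.4506 − 305.0 = 172.911.
Rounded: (255, 210, 173).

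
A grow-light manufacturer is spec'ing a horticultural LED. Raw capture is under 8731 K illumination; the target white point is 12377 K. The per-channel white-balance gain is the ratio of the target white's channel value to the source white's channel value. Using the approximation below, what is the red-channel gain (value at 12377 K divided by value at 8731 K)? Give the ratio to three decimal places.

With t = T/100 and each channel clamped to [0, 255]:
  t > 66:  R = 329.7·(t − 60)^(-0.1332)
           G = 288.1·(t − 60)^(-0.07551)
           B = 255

0.893

At 8731 K (t = 87.31):
  R = 329.7·(87.31 − 60)^(-0.1332) = 329.7·27.31^(-0.1332) = 329.7·0.64370 = 212.227.
At 12377 K (t = 123.77):
  R = 329.7·(123.77 − 60)^(-0.1332) = 329.7·63.77^(-0.1332) = 329.7·0.57494 = 189.559.
Gain = 189.559 / 212.227 = 0.8932 → 0.893.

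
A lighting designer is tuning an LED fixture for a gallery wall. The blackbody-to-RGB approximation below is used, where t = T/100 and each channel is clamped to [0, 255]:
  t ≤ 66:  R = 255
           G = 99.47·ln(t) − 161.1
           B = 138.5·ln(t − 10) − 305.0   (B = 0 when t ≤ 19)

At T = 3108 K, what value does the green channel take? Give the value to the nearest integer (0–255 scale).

t = 3108/100 = 31.08; the t ≤ 66 branch applies.
G = 99.47·ln 31.08 − 161.1 = 99.47·3.4366 − 161.1 = 180.735.
Rounded: 181.

181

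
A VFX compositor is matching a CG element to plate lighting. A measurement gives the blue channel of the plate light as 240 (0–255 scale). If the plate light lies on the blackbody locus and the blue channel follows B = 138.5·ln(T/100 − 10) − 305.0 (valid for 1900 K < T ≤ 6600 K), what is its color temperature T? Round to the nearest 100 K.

6100 K

ln(t − 10) = (240 + 305.0) / 138.5 = 3.9350.
t − 10 = e^3.9350 = 51.163, so t = 61.163.
T = 100·t = 6116 K → 6100 K to the nearest 100 K.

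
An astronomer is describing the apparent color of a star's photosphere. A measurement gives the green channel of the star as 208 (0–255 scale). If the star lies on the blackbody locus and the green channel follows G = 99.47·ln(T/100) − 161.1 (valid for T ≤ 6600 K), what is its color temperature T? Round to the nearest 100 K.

ln t = (208 + 161.1) / 99.47 = 3.7107.
t = e^3.7107 = 40.881.
T = 100·t = 4088 K → 4100 K to the nearest 100 K.

4100 K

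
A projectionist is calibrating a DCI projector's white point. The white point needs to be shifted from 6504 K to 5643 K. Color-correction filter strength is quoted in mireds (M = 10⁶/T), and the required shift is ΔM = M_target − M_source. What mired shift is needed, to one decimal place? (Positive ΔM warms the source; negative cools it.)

M_source = 10⁶/6504 = 153.752; M_target = 10⁶/5643 = 177.211.
ΔM = 177.211 − 153.752 = 23.459 → +23.5 mireds, a warming shift.

+23.5 mireds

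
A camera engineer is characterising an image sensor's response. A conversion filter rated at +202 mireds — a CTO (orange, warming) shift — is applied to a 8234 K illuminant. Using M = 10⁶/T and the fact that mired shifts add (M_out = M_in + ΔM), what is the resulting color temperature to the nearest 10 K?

M_in = 10⁶/8234 = 121.45 mireds.
M_out = 121.45 + (+202) = 323.45 mireds.
T_out = 10⁶/323.45 = 3091.7 K → 3090 K.

3090 K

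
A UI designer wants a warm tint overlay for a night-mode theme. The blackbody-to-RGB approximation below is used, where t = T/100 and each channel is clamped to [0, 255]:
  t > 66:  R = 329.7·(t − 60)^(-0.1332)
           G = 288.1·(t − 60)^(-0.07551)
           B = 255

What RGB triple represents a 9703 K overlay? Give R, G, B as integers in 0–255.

R=204, G=219, B=255

t = 9703/100 = 97.03; the t > 66 branch applies.
R = 329.7·(97.03 − 60)^(-0.1332) = 329.7·37.03^(-0.1332) = 329.7·0.61811 = 203.792.
G = 288.1·(97.03 − 60)^(-0.07551) = 288.1·37.03^(-0.07551) = 288.1·0.76130 = 219.332.
B = 255 by definition for t > 66.
Rounded: (204, 219, 255).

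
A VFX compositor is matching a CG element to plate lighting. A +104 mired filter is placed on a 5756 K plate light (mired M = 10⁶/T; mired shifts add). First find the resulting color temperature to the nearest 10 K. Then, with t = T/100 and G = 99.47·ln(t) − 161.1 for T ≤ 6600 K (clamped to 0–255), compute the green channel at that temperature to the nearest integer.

M_in = 10⁶/5756 = 173.73; M_out = 173.73 + (+104) = 277.73.
T_out = 10⁶/277.73 = 3600.6 K → 3600 K; t = 36.
G = 99.47·ln 36 − 161.1 = 99.47·3.5835 − 161.1 = 195.353.
Rounded: 195.

195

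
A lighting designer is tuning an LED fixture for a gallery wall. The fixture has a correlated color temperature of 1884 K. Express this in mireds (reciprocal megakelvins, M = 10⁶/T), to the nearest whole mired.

M = 10⁶ / 1884 = 530.786 → 531 mireds.

531 mireds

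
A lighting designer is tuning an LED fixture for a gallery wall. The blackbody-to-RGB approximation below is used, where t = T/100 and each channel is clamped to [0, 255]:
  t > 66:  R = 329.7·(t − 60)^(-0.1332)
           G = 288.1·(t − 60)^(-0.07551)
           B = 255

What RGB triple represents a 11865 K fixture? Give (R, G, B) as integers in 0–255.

(192, 212, 255)

t = 11865/100 = 118.65; the t > 66 branch applies.
R = 329.7·(118.65 − 60)^(-0.1332) = 329.7·58.65^(-0.1332) = 329.7·0.58139 = 191.684.
G = 288.1·(118.65 − 60)^(-0.07551) = 288.1·58.65^(-0.07551) = 288.1·0.73532 = 211.847.
B = 255 by definition for t > 66.
Rounded: (192, 212, 255).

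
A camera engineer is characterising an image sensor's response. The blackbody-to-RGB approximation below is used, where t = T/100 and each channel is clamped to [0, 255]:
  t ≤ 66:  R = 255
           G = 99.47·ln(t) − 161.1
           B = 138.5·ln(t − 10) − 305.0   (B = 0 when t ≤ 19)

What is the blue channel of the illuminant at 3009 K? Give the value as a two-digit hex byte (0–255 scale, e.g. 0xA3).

0x6F

t = 3009/100 = 30.09; the t ≤ 66 branch applies.
B = 138.5·ln(30.09 − 10) − 305.0 = 138.5·ln 20.09 − 305.0 = 138.5·3.0002 − 305.0 = 110.531.
Rounded: 111; in hex, 0x6F.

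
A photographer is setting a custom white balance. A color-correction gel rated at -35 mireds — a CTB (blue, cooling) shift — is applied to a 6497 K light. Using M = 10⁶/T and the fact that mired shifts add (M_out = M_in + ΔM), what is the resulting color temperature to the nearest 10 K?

M_in = 10⁶/6497 = 153.92 mireds.
M_out = 153.92 + (-35) = 118.92 mireds.
T_out = 10⁶/118.92 = 8409.2 K → 8410 K.

8410 K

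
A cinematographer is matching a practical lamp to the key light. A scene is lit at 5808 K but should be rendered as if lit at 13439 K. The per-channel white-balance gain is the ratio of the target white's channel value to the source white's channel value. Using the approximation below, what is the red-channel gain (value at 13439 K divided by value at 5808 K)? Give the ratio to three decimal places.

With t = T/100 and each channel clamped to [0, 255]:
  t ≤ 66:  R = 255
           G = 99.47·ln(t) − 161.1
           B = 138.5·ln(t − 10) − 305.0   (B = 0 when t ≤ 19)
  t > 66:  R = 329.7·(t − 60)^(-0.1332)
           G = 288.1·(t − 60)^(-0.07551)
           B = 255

At 5808 K (t = 58.08):
  R = 255 by definition for t ≤ 66.
At 13439 K (t = 134.39):
  R = 329.7·(134.39 − 60)^(-0.1332) = 329.7·74.39^(-0.1332) = 329.7·0.56327 = 185.709.
Gain = 185.709 / 255.000 = 0.7283 → 0.728.

0.728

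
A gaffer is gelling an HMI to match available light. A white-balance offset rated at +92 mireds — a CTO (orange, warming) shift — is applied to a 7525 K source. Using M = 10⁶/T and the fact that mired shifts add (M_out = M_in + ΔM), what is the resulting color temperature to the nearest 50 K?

4450 K

M_in = 10⁶/7525 = 132.89 mireds.
M_out = 132.89 + (+92) = 224.89 mireds.
T_out = 10⁶/224.89 = 4446.6 K → 4450 K.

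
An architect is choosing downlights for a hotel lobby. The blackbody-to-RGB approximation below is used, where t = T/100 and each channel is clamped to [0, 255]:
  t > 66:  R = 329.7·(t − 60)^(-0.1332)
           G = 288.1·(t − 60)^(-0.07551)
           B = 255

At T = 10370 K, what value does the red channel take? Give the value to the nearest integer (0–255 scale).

199

t = 10370/100 = 103.7; the t > 66 branch applies.
R = 329.7·(103.7 − 60)^(-0.1332) = 329.7·43.7^(-0.1332) = 329.7·0.60463 = 199.346.
Rounded: 199.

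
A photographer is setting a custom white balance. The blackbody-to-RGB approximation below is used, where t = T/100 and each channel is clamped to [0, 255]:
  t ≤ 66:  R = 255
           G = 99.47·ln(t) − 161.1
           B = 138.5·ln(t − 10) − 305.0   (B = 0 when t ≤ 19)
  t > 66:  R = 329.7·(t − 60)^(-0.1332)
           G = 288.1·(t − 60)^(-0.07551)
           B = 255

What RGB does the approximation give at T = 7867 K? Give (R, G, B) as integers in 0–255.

(223, 231, 255)

t = 7867/100 = 78.67; the t > 66 branch applies.
R = 329.7·(78.67 − 60)^(-0.1332) = 329.7·18.67^(-0.1332) = 329.7·0.67715 = 223.256.
G = 288.1·(78.67 − 60)^(-0.07551) = 288.1·18.67^(-0.07551) = 288.1·0.80171 = 230.972.
B = 255 by definition for t > 66.
Rounded: (223, 231, 255).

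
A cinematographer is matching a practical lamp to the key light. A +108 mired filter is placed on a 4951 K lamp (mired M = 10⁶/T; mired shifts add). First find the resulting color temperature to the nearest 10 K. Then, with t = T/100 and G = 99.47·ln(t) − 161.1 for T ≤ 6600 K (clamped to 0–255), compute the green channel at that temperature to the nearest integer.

M_in = 10⁶/4951 = 201.98; M_out = 201.98 + (+108) = 309.98.
T_out = 10⁶/309.98 = 3226.0 K → 3230 K; t = 32.3.
G = 99.47·ln 32.3 − 161.1 = 99.47·3.4751 − 161.1 = 184.565.
Rounded: 185.

185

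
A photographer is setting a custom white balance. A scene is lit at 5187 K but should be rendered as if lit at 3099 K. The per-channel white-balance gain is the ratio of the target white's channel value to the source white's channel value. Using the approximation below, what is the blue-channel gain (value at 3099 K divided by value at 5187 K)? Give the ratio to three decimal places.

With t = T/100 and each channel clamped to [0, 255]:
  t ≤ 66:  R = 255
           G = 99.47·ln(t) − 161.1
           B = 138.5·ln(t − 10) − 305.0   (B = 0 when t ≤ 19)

At 5187 K (t = 51.87):
  B = 138.5·ln(51.87 − 10) − 305.0 = 138.5·ln 41.87 − 305.0 = 138.5·3.7346 − 305.0 = 212.238.
At 3099 K (t = 30.99):
  B = 138.5·ln(30.99 − 10) − 305.0 = 138.5·ln 20.99 − 305.0 = 138.5·3.0440 − 305.0 = 116.600.
Gain = 116.600 / 212.238 = 0.5494 → 0.549.

0.549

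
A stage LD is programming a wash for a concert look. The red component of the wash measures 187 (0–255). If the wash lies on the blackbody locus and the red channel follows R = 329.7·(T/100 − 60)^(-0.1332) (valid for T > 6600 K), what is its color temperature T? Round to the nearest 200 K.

(t − 60)^(-0.1332) = 187/329.7 = 0.56718.
t − 60 = 0.56718^(1/-0.1332) = 0.56718^(-7.508) = 70.620, so t = 130.620.
T = 100·t = 13062 K → 13000 K to the nearest 200 K.

13000 K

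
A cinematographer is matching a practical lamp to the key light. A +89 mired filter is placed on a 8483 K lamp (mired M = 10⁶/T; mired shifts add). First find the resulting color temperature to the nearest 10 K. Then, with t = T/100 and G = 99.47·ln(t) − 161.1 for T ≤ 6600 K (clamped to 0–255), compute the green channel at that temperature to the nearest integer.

M_in = 10⁶/8483 = 117.88; M_out = 117.88 + (+89) = 206.88.
T_out = 10⁶/206.88 = 4833.7 K → 4830 K; t = 48.3.
G = 99.47·ln 48.3 − 161.1 = 99.47·3.8774 − 161.1 = 224.588.
Rounded: 225.

225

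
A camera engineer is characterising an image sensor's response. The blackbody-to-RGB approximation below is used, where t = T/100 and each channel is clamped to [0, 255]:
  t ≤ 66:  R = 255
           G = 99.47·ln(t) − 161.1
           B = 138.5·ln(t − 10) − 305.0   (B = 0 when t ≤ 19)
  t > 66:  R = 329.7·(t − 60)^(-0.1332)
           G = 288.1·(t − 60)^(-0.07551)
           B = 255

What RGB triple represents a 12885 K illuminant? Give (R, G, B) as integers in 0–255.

(188, 209, 255)

t = 12885/100 = 128.85; the t > 66 branch applies.
R = 329.7·(128.85 − 60)^(-0.1332) = 329.7·68.85^(-0.1332) = 329.7·0.56910 = 187.633.
G = 288.1·(128.85 − 60)^(-0.07551) = 288.1·68.85^(-0.07551) = 288.1·0.72647 = 209.297.
B = 255 by definition for t > 66.
Rounded: (188, 209, 255).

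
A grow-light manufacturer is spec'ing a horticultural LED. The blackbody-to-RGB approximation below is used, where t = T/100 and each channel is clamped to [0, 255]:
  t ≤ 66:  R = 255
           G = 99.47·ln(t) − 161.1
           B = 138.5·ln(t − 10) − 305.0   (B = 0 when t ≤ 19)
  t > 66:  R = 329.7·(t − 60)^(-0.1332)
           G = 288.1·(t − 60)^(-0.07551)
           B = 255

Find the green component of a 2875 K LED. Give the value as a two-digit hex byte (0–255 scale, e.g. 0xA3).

t = 2875/100 = 28.75; the t ≤ 66 branch applies.
G = 99.47·ln 28.75 − 161.1 = 99.47·3.3586 − 161.1 = 172.984.
Rounded: 173; in hex, 0xAD.

0xAD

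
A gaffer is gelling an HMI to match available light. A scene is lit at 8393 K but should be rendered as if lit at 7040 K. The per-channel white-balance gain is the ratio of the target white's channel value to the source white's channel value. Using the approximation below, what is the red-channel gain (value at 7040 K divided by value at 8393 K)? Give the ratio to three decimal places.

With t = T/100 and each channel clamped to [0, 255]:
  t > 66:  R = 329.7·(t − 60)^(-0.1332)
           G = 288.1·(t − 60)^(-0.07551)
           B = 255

1.117

At 8393 K (t = 83.93):
  R = 329.7·(83.93 − 60)^(-0.1332) = 329.7·23.93^(-0.1332) = 329.7·0.65513 = 215.995.
At 7040 K (t = 70.4):
  R = 329.7·(70.4 − 60)^(-0.1332) = 329.7·10.4^(-0.1332) = 329.7·0.73203 = 241.352.
Gain = 241.352 / 215.995 = 1.1174 → 1.117.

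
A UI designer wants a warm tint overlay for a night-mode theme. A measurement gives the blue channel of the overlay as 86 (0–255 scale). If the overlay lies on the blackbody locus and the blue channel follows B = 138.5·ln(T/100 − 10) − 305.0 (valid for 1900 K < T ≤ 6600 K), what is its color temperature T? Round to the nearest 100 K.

2700 K

ln(t − 10) = (86 + 305.0) / 138.5 = 2.8231.
t − 10 = e^2.8231 = 16.829, so t = 26.829.
T = 100·t = 2683 K → 2700 K to the nearest 100 K.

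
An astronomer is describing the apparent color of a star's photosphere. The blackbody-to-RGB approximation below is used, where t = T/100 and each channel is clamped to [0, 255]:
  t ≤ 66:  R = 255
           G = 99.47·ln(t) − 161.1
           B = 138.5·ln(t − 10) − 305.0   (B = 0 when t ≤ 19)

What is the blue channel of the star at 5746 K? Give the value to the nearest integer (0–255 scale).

t = 5746/100 = 57.46; the t ≤ 66 branch applies.
B = 138.5·ln(57.46 − 10) − 305.0 = 138.5·ln 47.46 − 305.0 = 138.5·3.8599 − 305.0 = 229.594.
Rounded: 230.

230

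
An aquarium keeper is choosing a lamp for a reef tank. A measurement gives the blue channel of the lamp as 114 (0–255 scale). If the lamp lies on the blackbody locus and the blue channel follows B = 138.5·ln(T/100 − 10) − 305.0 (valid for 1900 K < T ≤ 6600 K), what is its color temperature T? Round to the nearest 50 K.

3050 K

ln(t − 10) = (114 + 305.0) / 138.5 = 3.0253.
t − 10 = e^3.0253 = 20.600, so t = 30.600.
T = 100·t = 3060 K → 3050 K to the nearest 50 K.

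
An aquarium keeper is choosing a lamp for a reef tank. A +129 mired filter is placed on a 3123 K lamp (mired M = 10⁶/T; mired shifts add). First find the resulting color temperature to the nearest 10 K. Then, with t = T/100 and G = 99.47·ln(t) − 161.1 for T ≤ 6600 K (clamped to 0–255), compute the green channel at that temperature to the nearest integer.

M_in = 10⁶/3123 = 320.20; M_out = 320.20 + (+129) = 449.20.
T_out = 10⁶/449.20 = 2226.2 K → 2230 K; t = 22.3.
G = 99.47·ln 22.3 − 161.1 = 99.47·3.1046 − 161.1 = 147.713.
Rounded: 148.

148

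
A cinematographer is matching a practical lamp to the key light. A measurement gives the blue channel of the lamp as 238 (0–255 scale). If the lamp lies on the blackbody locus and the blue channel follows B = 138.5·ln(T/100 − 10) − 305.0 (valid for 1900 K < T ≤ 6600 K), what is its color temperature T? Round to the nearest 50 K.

ln(t − 10) = (238 + 305.0) / 138.5 = 3.9206.
t − 10 = e^3.9206 = 50.430, so t = 60.430.
T = 100·t = 6043 K → 6050 K to the nearest 50 K.

6050 K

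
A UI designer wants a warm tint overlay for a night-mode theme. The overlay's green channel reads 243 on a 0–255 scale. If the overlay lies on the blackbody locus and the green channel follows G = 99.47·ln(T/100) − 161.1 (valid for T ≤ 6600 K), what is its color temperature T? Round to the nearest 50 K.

5800 K

ln t = (243 + 161.1) / 99.47 = 4.0625.
t = e^4.0625 = 58.121.
T = 100·t = 5812 K → 5800 K to the nearest 50 K.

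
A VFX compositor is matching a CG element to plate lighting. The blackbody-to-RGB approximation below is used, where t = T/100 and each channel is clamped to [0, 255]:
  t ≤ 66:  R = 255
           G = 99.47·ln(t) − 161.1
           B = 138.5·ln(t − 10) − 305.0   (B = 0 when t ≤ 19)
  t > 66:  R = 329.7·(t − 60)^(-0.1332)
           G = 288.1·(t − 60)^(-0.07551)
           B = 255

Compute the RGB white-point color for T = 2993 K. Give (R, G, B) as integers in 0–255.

t = 2993/100 = 29.93; the t ≤ 66 branch applies.
R = 255 by definition for t ≤ 66.
G = 99.47·ln 29.93 − 161.1 = 99.47·3.3989 − 161.1 = 176.985.
B = 138.5·ln(29.93 − 10) − 305.0 = 138.5·ln 19.93 − 305.0 = 138.5·2.9922 − 305.0 = 109.423.
Rounded: (255, 177, 109).

(255, 177, 109)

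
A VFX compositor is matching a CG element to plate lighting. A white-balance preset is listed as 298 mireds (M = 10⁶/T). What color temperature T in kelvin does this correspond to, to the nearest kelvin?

T = 10⁶ / 298 = 3355.70 K → 3356 K.

3356 K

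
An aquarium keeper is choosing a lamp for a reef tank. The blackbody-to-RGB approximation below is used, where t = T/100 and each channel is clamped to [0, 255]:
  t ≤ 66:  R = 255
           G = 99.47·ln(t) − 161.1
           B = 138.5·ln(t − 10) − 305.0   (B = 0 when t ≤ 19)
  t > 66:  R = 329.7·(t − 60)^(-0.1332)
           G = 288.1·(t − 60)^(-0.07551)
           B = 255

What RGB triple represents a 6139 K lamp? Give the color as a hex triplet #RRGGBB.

t = 6139/100 = 61.39; the t ≤ 66 branch applies.
R = 255 by definition for t ≤ 66.
G = 99.47·ln 61.39 − 161.1 = 99.47·4.1172 − 161.1 = 248.443.
B = 138.5·ln(61.39 − 10) − 305.0 = 138.5·ln 51.39 − 305.0 = 138.5·3.9394 − 305.0 = 240.613.
Rounded: (255, 248, 241).
In hex: #FFF8F1.

#FFF8F1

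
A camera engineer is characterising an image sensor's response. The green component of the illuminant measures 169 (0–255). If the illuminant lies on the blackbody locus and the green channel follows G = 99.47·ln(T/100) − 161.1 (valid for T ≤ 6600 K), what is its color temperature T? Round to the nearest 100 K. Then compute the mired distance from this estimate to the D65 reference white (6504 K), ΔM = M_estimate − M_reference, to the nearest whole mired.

ln t = (169 + 161.1) / 99.47 = 3.3186.
t = e^3.3186 = 27.621.
T = 100·t = 2762 K → 2800 K to the nearest 100 K.
M_estimate = 10⁶/2800 = 357.14; M_reference = 10⁶/6504 = 153.75.
ΔM = 357.14 − 153.75 = 203.39 → +203 mireds.

+203 mireds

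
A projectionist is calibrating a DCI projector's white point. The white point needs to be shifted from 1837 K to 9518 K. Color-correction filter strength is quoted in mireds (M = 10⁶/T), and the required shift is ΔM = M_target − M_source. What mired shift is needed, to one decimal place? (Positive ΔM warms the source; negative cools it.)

-439.3 mireds

M_source = 10⁶/1837 = 544.366; M_target = 10⁶/9518 = 105.064.
ΔM = 105.064 − 544.366 = -439.302 → -439.3 mireds, a cooling shift.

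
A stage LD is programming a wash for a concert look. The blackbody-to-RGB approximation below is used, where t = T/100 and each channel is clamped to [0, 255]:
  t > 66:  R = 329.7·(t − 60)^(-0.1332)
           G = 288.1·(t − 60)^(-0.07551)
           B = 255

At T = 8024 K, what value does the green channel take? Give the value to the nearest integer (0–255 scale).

230

t = 8024/100 = 80.24; the t > 66 branch applies.
G = 288.1·(80.24 − 60)^(-0.07551) = 288.1·20.24^(-0.07551) = 288.1·0.79683 = 229.568.
Rounded: 230.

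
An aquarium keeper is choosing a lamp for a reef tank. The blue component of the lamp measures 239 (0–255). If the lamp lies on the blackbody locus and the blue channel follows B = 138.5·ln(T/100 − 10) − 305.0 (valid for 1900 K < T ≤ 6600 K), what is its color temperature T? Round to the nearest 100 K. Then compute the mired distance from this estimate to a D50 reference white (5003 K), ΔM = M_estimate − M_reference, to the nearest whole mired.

ln(t − 10) = (239 + 305.0) / 138.5 = 3.9278.
t − 10 = e^3.9278 = 50.795, so t = 60.795.
T = 100·t = 6079 K → 6100 K to the nearest 100 K.
M_estimate = 10⁶/6100 = 163.93; M_reference = 10⁶/5003 = 199.88.
ΔM = 163.93 − 199.88 = -35.95 → -36 mireds.

-36 mireds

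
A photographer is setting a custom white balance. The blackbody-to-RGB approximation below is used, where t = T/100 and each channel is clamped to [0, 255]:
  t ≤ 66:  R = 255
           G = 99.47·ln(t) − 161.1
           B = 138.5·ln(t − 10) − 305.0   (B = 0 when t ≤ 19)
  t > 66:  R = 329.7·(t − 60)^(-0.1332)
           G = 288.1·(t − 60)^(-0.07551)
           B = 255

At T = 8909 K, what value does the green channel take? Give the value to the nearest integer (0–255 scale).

223

t = 8909/100 = 89.09; the t > 66 branch applies.
G = 288.1·(89.09 − 60)^(-0.07551) = 288.1·29.09^(-0.07551) = 288.1·0.77531 = 223.365.
Rounded: 223.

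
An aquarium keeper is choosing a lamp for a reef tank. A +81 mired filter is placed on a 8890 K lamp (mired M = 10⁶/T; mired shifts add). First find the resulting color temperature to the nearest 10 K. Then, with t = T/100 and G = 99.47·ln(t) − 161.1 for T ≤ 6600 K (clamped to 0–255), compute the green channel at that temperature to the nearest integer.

231

M_in = 10⁶/8890 = 112.49; M_out = 112.49 + (+81) = 193.49.
T_out = 10⁶/193.49 = 5168.3 K → 5170 K; t = 51.7.
G = 99.47·ln 51.7 − 161.1 = 99.47·3.9455 − 161.1 = 231.355.
Rounded: 231.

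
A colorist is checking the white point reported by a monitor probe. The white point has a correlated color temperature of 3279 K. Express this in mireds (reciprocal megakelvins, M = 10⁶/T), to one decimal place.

M = 10⁶ / 3279 = 304.971 → 305.0 mireds.

305.0 mireds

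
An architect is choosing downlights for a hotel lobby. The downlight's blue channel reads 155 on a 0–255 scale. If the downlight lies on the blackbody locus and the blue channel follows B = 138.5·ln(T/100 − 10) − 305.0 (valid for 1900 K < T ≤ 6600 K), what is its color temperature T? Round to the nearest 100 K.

3800 K

ln(t − 10) = (155 + 305.0) / 138.5 = 3.3213.
t − 10 = e^3.3213 = 27.696, so t = 37.696.
T = 100·t = 3770 K → 3800 K to the nearest 100 K.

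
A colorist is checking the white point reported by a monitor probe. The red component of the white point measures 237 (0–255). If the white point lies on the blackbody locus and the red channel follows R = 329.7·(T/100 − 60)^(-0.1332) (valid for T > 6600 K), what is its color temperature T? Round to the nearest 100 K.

(t − 60)^(-0.1332) = 237/329.7 = 0.71884.
t − 60 = 0.71884^(1/-0.1332) = 0.71884^(-7.508) = 11.922, so t = 71.922.
T = 100·t = 7192 K → 7200 K to the nearest 100 K.

7200 K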